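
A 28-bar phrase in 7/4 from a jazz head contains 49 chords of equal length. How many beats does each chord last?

28 bars × 7 beats/bar = 196 beats total.
196 beats ÷ 49 chords = 4 beats per chord.
(That is a whole note.)

4 beats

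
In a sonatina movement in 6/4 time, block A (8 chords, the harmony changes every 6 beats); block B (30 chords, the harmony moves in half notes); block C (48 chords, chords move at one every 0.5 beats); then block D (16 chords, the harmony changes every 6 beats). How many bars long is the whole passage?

38 bars

A: 8 × 6 = 48 beats = 8 bars.
B: 30 × 2 = 60 beats = 10 bars.
C: 48 × 0.5 = 24 beats = 4 bars.
D: 16 × 6 = 96 beats = 16 bars.
Total: 8 + 10 + 4 + 16 = 38 bars.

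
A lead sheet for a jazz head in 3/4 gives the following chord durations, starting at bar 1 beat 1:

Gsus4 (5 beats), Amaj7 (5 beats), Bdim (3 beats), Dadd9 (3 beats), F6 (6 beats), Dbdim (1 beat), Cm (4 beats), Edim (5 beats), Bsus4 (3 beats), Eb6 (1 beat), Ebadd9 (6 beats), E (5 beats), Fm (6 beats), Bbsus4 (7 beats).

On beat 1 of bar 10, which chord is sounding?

Beat 1 of bar 10 is beat (10−1)×3 + 1 = 28 overall.
Running totals: Gsus4 ends at 5, Amaj7 ends at 10, Bdim ends at 13, Dadd9 ends at 16, F6 ends at 22, Dbdim ends at 23, Cm ends at 27, Edim ends at 32.
Beat 28 falls within Edim.

Edim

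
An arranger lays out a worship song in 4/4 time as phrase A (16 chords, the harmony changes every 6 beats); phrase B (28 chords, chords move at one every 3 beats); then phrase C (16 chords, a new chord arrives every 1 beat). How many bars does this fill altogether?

A: 16 × 6 = 96 beats = 24 bars.
B: 28 × 3 = 84 beats = 21 bars.
C: 16 × 1 = 16 beats = 4 bars.
Total: 24 + 21 + 4 = 49 bars.

49 bars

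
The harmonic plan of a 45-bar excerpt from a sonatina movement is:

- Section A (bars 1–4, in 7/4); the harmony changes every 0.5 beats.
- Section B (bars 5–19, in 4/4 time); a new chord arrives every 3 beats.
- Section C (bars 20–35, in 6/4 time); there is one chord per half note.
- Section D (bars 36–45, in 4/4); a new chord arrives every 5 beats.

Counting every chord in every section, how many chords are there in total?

A has 28 beats and chords last 0.5 each, so 56 chords.
B has 60 beats and chords last 3 each, so 20 chords.
C has 96 beats and chords last 2 each, so 48 chords.
D has 40 beats and chords last 5 each, so 8 chords.
Total: 56 + 20 + 48 + 8 = 132.

132 chords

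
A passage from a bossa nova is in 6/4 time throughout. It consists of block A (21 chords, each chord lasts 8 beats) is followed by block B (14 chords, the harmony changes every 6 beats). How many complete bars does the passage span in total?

A: 21 × 8 = 168 beats = 28 bars.
B: 14 × 6 = 84 beats = 14 bars.
Total: 28 + 14 = 42 bars.

42 bars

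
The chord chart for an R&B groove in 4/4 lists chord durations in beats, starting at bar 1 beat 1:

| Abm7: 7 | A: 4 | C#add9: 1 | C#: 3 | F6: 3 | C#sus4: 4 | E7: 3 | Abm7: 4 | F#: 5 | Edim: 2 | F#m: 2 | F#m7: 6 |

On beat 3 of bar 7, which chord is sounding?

Abm7

Beat 3 of bar 7 is beat (7−1)×4 + 3 = 27 overall.
Running totals: Abm7 ends at 7, A ends at 11, C#add9 ends at 12, C# ends at 15, F6 ends at 18, C#sus4 ends at 22, E7 ends at 25, Abm7 ends at 29.
Beat 27 falls within Abm7.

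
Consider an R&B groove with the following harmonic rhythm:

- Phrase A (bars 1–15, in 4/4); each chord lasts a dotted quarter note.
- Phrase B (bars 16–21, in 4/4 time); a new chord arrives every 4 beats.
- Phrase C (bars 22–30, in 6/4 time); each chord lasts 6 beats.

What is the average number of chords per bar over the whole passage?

11/6 chords per bar

A: 15 bars of 4 beats is 60 beats; at 1.5 beats each that's 40 chords.
B: 6 bars of 4 beats is 24 beats; at 4 beats each that's 6 chords.
C: 9 bars of 6 beats is 54 beats; at 6 beats each that's 9 chords.
Overall: 55 chords over 30 bars → 55/30 = 11/6 chords per bar.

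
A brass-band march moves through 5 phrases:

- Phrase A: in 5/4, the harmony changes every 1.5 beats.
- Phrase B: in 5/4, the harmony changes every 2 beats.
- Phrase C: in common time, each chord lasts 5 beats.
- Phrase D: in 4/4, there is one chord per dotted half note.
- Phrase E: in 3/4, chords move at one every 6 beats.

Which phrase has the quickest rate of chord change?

Phrase A

A: 5/1.5 = 10/3 chords/bar.
B: 5/2 = 2.5 chords/bar.
C: 4/5 = 0.8 chords/bar.
D: 4/3 = 4/3 chords/bar.
E: 3/6 = 0.5 chords/bar.
Fastest is A at 10/3 chords/bar.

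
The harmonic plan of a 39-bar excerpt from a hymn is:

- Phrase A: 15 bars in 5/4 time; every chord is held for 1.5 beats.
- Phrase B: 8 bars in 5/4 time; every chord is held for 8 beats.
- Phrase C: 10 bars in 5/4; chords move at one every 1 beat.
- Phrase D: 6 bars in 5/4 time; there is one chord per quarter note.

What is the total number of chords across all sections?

135 chords

A has 75 beats and chords last 1.5 each, so 50 chords.
B has 40 beats and chords last 8 each, so 5 chords.
C has 50 beats and chords last 1 each, so 50 chords.
D has 30 beats and chords last 1 each, so 30 chords.
Total: 50 + 5 + 50 + 30 = 135.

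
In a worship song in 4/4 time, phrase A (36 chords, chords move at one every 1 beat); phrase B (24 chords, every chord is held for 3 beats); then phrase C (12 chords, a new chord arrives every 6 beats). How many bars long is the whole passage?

45 bars

A: 36 × 1 = 36 beats = 9 bars.
B: 24 × 3 = 72 beats = 18 bars.
C: 12 × 6 = 72 beats = 18 bars.
Total: 9 + 18 + 18 = 45 bars.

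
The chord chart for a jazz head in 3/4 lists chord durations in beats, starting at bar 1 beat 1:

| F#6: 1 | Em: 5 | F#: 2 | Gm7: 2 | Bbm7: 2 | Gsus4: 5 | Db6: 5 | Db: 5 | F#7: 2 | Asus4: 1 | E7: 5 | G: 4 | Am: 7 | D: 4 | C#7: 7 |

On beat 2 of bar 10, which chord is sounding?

F#7

Beat 2 of bar 10 is beat (10−1)×3 + 2 = 29 overall.
Running totals: F#6 ends at 1, Em ends at 6, F# ends at 8, Gm7 ends at 10, Bbm7 ends at 12, Gsus4 ends at 17, Db6 ends at 22, Db ends at 27, F#7 ends at 29.
Beat 29 falls within F#7.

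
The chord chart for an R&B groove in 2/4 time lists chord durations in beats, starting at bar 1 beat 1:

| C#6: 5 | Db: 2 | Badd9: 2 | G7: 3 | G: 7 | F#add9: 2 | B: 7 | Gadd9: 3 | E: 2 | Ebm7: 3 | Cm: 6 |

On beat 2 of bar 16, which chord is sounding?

E

Beat 2 of bar 16 is beat (16−1)×2 + 2 = 32 overall.
Running totals: C#6 ends at 5, Db ends at 7, Badd9 ends at 9, G7 ends at 12, G ends at 19, F#add9 ends at 21, B ends at 28, Gadd9 ends at 31, E ends at 33.
Beat 32 falls within E.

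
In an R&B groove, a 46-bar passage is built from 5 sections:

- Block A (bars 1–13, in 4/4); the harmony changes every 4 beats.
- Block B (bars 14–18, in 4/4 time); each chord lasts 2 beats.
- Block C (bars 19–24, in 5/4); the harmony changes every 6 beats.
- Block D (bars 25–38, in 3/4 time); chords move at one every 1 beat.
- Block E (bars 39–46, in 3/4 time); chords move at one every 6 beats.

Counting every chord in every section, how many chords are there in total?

A: 13·4 = 52 beats, 52/4 = 13 chords.
B: 5·4 = 20 beats, 20/2 = 10 chords.
C: 6·5 = 30 beats, 30/6 = 5 chords.
D: 14·3 = 42 beats, 42/1 = 42 chords.
E: 8·3 = 24 beats, 24/6 = 4 chords.
Total: 13 + 10 + 5 + 42 + 4 = 74.

74 chords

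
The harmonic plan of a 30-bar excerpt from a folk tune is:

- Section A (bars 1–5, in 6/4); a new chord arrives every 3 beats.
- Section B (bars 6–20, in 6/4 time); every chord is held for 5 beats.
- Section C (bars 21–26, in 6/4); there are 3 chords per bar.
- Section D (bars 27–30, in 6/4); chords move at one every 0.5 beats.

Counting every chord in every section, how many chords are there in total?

A has 30 beats and chords last 3 each, so 10 chords.
B has 90 beats and chords last 5 each, so 18 chords.
C has 36 beats and chords last 2 each, so 18 chords.
D has 24 beats and chords last 0.5 each, so 48 chords.
Total: 10 + 18 + 18 + 48 = 94.

94 chords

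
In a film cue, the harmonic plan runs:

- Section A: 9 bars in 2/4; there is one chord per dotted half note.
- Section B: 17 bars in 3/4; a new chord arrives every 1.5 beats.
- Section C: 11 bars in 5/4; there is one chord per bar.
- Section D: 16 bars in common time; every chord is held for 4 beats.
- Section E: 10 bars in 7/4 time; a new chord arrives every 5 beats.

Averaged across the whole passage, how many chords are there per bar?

9/7 chords per bar

A: 9 bars of 2 beats is 18 beats; at 3 beats each that's 6 chords.
B: 17 bars of 3 beats is 51 beats; at 1.5 beats each that's 34 chords.
C: 11 bars of 5 beats is 55 beats; at 5 beats each that's 11 chords.
D: 16 bars of 4 beats is 64 beats; at 4 beats each that's 16 chords.
E: 10 bars of 7 beats is 70 beats; at 5 beats each that's 14 chords.
Overall: 81 chords over 63 bars → 81/63 = 9/7 chords per bar.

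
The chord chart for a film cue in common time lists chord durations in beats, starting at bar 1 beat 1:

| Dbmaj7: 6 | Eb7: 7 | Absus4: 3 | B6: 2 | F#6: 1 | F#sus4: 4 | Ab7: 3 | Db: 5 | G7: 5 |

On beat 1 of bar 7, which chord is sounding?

Beat 1 of bar 7 is beat (7−1)×4 + 1 = 25 overall.
Running totals: Dbmaj7 ends at 6, Eb7 ends at 13, Absus4 ends at 16, B6 ends at 18, F#6 ends at 19, F#sus4 ends at 23, Ab7 ends at 26.
Beat 25 falls within Ab7.

Ab7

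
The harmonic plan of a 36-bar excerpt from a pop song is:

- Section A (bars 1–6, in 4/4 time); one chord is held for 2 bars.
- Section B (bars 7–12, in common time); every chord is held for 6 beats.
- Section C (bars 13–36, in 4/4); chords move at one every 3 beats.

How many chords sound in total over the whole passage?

39 chords

A: 6·4 = 24 beats, 24/8 = 3 chords.
B: 6·4 = 24 beats, 24/6 = 4 chords.
C: 24·4 = 96 beats, 96/3 = 32 chords.
Total: 3 + 4 + 32 = 39.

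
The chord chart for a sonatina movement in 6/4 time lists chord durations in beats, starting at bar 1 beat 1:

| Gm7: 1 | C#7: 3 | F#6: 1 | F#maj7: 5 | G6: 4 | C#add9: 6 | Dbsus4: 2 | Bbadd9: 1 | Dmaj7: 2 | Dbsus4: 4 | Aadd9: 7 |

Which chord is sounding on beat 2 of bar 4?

C#add9

Beat 2 of bar 4 is beat (4−1)×6 + 2 = 20 overall.
Running totals: Gm7 ends at 1, C#7 ends at 4, F#6 ends at 5, F#maj7 ends at 10, G6 ends at 14, C#add9 ends at 20.
Beat 20 falls within C#add9.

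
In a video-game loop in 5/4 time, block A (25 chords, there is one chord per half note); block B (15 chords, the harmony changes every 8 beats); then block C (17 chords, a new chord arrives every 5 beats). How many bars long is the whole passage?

A: 25 × 2 = 50 beats = 10 bars.
B: 15 × 8 = 120 beats = 24 bars.
C: 17 × 5 = 85 beats = 17 bars.
Total: 10 + 24 + 17 = 51 bars.

51 bars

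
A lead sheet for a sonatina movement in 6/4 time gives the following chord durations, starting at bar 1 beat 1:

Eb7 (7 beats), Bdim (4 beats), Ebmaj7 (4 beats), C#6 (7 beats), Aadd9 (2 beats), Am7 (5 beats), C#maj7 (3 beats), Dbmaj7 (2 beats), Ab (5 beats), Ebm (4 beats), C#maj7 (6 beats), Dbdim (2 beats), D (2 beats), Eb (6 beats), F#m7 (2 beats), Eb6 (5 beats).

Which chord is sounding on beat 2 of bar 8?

C#maj7

Beat 2 of bar 8 is beat (8−1)×6 + 2 = 44 overall.
Running totals: Eb7 ends at 7, Bdim ends at 11, Ebmaj7 ends at 15, C#6 ends at 22, Aadd9 ends at 24, Am7 ends at 29, C#maj7 ends at 32, Dbmaj7 ends at 34, Ab ends at 39, Ebm ends at 43, C#maj7 ends at 49.
Beat 44 falls within C#maj7.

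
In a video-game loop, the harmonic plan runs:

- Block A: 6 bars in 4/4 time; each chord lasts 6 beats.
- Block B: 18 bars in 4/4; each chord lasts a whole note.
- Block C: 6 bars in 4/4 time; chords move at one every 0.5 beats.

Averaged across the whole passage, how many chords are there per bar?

A: 6 × 4 = 24 beats ÷ 6 = 4 chords.
B: 18 × 4 = 72 beats ÷ 4 = 18 chords.
C: 6 × 4 = 24 beats ÷ 0.5 = 48 chords.
Overall: 70 chords over 30 bars → 70/30 = 7/3 chords per bar.

7/3 chords per bar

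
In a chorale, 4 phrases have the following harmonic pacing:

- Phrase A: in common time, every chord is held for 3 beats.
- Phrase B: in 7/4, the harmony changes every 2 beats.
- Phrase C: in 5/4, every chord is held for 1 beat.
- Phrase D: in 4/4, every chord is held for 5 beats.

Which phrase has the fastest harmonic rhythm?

A: 4/3 = 4/3 chords/bar.
B: 7/2 = 3.5 chords/bar.
C: 5/1 = 5 chords/bar.
D: 4/5 = 0.8 chords/bar.
Fastest is C at 5 chords/bar.

Phrase C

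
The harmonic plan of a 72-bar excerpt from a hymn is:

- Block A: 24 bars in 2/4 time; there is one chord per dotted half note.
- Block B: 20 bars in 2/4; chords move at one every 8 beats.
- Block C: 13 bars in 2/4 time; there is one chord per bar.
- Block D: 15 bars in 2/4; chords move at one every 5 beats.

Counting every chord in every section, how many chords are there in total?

A: 24 bars × 2 beats = 48 beats; 3 beats/chord → 16 chords.
B: 20 bars × 2 beats = 40 beats; 8 beats/chord → 5 chords.
C: 13 bars × 2 beats = 26 beats; 2 beats/chord → 13 chords.
D: 15 bars × 2 beats = 30 beats; 5 beats/chord → 6 chords.
Total: 16 + 5 + 13 + 6 = 40.

40 chords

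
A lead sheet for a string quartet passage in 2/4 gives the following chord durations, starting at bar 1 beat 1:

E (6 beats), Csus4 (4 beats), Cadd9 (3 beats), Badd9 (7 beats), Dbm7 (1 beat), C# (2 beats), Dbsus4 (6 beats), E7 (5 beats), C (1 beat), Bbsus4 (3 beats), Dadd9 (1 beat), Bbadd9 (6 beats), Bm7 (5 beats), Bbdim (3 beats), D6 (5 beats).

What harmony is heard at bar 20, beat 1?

Dadd9

Beat 1 of bar 20 is beat (20−1)×2 + 1 = 39 overall.
Running totals: E ends at 6, Csus4 ends at 10, Cadd9 ends at 13, Badd9 ends at 20, Dbm7 ends at 21, C# ends at 23, Dbsus4 ends at 29, E7 ends at 34, C ends at 35, Bbsus4 ends at 38, Dadd9 ends at 39.
Beat 39 falls within Dadd9.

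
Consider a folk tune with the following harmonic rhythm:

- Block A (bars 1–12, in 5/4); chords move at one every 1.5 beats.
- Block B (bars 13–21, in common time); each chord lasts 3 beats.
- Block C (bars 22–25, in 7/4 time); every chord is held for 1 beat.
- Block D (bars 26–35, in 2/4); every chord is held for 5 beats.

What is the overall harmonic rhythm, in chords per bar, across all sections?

A: 12 × 5 = 60 beats ÷ 1.5 = 40 chords.
B: 9 × 4 = 36 beats ÷ 3 = 12 chords.
C: 4 × 7 = 28 beats ÷ 1 = 28 chords.
D: 10 × 2 = 20 beats ÷ 5 = 4 chords.
Overall: 84 chords over 35 bars → 84/35 = 2.4 chords per bar.

2.4 chords per bar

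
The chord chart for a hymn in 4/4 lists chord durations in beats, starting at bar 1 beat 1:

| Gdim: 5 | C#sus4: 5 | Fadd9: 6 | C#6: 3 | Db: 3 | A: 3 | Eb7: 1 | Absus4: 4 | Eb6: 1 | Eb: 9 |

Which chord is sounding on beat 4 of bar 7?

Absus4

Beat 4 of bar 7 is beat (7−1)×4 + 4 = 28 overall.
Running totals: Gdim ends at 5, C#sus4 ends at 10, Fadd9 ends at 16, C#6 ends at 19, Db ends at 22, A ends at 25, Eb7 ends at 26, Absus4 ends at 30.
Beat 28 falls within Absus4.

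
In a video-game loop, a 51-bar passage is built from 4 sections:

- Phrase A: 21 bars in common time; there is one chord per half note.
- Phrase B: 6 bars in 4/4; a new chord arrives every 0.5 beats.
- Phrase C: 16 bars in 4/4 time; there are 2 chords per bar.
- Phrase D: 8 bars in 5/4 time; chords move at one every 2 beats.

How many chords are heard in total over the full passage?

142 chords

A: 21·4 = 84 beats, 84/2 = 42 chords.
B: 6·4 = 24 beats, 24/0.5 = 48 chords.
C: 16·4 = 64 beats, 64/2 = 32 chords.
D: 8·5 = 40 beats, 40/2 = 20 chords.
Total: 42 + 48 + 32 + 20 = 142.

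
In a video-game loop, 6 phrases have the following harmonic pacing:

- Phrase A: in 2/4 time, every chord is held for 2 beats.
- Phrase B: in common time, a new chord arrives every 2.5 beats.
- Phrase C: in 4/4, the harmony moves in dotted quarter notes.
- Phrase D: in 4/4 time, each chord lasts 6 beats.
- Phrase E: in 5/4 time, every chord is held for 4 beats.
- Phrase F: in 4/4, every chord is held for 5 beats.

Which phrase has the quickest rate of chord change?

Phrase C

A: 2/2 = 1 chord/bar.
B: 4/2.5 = 1.6 chords/bar.
C: 4/1.5 = 8/3 chords/bar.
D: 4/6 = 2/3 chords/bar.
E: 5/4 = 1.25 chords/bar.
F: 4/5 = 0.8 chords/bar.
Fastest is C at 8/3 chords/bar.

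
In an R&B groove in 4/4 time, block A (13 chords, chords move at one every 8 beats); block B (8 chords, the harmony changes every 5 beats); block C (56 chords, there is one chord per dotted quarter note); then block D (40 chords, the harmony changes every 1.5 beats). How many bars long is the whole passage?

72 bars

A: 13 × 8 = 104 beats = 26 bars.
B: 8 × 5 = 40 beats = 10 bars.
C: 56 × 1.5 = 84 beats = 21 bars.
D: 40 × 1.5 = 60 beats = 15 bars.
Total: 26 + 10 + 21 + 15 = 72 bars.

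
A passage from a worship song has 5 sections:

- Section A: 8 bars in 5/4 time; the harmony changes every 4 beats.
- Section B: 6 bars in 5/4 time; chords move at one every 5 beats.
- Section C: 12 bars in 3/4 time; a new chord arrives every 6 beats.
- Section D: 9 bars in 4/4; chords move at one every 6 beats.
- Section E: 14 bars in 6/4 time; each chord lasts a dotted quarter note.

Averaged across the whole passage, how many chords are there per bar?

12/7 chords per bar

A: 8 bars of 5 beats is 40 beats; at 4 beats each that's 10 chords.
B: 6 bars of 5 beats is 30 beats; at 5 beats each that's 6 chords.
C: 12 bars of 3 beats is 36 beats; at 6 beats each that's 6 chords.
D: 9 bars of 4 beats is 36 beats; at 6 beats each that's 6 chords.
E: 14 bars of 6 beats is 84 beats; at 1.5 beats each that's 56 chords.
Overall: 84 chords over 49 bars → 84/49 = 12/7 chords per bar.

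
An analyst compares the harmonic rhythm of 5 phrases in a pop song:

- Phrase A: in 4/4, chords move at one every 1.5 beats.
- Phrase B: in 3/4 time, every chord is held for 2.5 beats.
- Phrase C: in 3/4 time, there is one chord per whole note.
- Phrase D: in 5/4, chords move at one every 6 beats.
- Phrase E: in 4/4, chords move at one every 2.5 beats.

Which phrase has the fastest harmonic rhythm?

A: 4/1.5 = 8/3 chords/bar.
B: 3/2.5 = 1.2 chords/bar.
C: 3/4 = 0.75 chords/bar.
D: 5/6 = 5/6 chords/bar.
E: 4/2.5 = 1.6 chords/bar.
Fastest is A at 8/3 chords/bar.

Phrase A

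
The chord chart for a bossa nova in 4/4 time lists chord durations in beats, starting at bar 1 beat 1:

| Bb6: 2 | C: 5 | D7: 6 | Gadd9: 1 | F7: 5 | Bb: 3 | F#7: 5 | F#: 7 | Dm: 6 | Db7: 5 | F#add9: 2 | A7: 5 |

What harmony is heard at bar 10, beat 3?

Beat 3 of bar 10 is beat (10−1)×4 + 3 = 39 overall.
Running totals: Bb6 ends at 2, C ends at 7, D7 ends at 13, Gadd9 ends at 14, F7 ends at 19, Bb ends at 22, F#7 ends at 27, F# ends at 34, Dm ends at 40.
Beat 39 falls within Dm.

Dm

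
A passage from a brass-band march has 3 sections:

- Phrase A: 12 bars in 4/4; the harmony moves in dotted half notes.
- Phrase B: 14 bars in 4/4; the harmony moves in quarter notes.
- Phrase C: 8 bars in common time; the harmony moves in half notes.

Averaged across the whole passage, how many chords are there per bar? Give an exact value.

44/17 chords per bar

A: 12 bars of 4 beats is 48 beats; at 3 beats each that's 16 chords.
B: 14 bars of 4 beats is 56 beats; at 1 beat each that's 56 chords.
C: 8 bars of 4 beats is 32 beats; at 2 beats each that's 16 chords.
Overall: 88 chords over 34 bars → 88/34 = 44/17 chords per bar.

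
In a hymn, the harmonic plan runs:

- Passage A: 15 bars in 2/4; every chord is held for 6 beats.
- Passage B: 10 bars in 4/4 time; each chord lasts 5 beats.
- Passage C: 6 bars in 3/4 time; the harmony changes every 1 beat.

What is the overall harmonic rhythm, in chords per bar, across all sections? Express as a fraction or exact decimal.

1 chords per bar

A: 15 × 2 = 30 beats ÷ 6 = 5 chords.
B: 10 × 4 = 40 beats ÷ 5 = 8 chords.
C: 6 × 3 = 18 beats ÷ 1 = 18 chords.
Overall: 31 chords over 31 bars → 31/31 = 1 chords per bar.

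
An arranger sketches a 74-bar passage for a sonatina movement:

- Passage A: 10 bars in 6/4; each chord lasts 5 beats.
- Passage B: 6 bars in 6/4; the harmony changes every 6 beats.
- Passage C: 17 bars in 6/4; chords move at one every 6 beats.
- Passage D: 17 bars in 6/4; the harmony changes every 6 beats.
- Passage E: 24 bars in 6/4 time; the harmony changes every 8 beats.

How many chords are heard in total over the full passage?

70 chords

A: 10·6 = 60 beats, 60/5 = 12 chords.
B: 6·6 = 36 beats, 36/6 = 6 chords.
C: 17·6 = 102 beats, 102/6 = 17 chords.
D: 17·6 = 102 beats, 102/6 = 17 chords.
E: 24·6 = 144 beats, 144/8 = 18 chords.
Total: 12 + 6 + 17 + 17 + 18 = 70.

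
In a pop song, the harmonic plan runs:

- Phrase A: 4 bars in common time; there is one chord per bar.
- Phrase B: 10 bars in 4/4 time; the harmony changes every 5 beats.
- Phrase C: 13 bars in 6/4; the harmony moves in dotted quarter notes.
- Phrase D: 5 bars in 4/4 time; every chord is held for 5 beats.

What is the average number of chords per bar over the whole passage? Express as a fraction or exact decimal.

A: 4 × 4 = 16 beats ÷ 4 = 4 chords.
B: 10 × 4 = 40 beats ÷ 5 = 8 chords.
C: 13 × 6 = 78 beats ÷ 1.5 = 52 chords.
D: 5 × 4 = 20 beats ÷ 5 = 4 chords.
Overall: 68 chords over 32 bars → 68/32 = 2.125 chords per bar.

2.125 chords per bar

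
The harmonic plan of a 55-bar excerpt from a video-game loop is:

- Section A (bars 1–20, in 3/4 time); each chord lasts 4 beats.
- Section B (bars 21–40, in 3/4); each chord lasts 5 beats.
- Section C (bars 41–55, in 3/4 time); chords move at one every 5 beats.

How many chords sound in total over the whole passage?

36 chords

A has 60 beats and chords last 4 each, so 15 chords.
B has 60 beats and chords last 5 each, so 12 chords.
C has 45 beats and chords last 5 each, so 9 chords.
Total: 15 + 12 + 9 = 36.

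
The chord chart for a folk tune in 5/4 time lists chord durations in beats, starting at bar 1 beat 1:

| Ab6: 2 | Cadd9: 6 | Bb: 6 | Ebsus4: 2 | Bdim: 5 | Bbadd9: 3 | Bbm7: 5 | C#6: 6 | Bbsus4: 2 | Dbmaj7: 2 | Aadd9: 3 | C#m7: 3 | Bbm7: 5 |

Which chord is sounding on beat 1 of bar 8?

Bbsus4

Beat 1 of bar 8 is beat (8−1)×5 + 1 = 36 overall.
Running totals: Ab6 ends at 2, Cadd9 ends at 8, Bb ends at 14, Ebsus4 ends at 16, Bdim ends at 21, Bbadd9 ends at 24, Bbm7 ends at 29, C#6 ends at 35, Bbsus4 ends at 37.
Beat 36 falls within Bbsus4.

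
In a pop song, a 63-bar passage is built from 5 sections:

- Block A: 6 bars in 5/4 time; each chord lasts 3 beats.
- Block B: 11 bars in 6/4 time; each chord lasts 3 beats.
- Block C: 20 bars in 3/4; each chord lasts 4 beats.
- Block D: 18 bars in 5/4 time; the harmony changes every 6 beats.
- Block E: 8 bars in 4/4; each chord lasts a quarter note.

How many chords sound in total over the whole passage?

A has 30 beats and chords last 3 each, so 10 chords.
B has 66 beats and chords last 3 each, so 22 chords.
C has 60 beats and chords last 4 each, so 15 chords.
D has 90 beats and chords last 6 each, so 15 chords.
E has 32 beats and chords last 1 each, so 32 chords.
Total: 10 + 22 + 15 + 15 + 32 = 94.

94 chords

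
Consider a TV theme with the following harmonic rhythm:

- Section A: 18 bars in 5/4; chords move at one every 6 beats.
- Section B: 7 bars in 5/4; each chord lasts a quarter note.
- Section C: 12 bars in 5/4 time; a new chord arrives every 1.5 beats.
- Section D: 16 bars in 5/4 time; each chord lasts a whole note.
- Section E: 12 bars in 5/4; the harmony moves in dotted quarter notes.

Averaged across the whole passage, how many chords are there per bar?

A: 18 × 5 = 90 beats ÷ 6 = 15 chords.
B: 7 × 5 = 35 beats ÷ 1 = 35 chords.
C: 12 × 5 = 60 beats ÷ 1.5 = 40 chords.
D: 16 × 5 = 80 beats ÷ 4 = 20 chords.
E: 12 × 5 = 60 beats ÷ 1.5 = 40 chords.
Overall: 150 chords over 65 bars → 150/65 = 30/13 chords per bar.

30/13 chords per bar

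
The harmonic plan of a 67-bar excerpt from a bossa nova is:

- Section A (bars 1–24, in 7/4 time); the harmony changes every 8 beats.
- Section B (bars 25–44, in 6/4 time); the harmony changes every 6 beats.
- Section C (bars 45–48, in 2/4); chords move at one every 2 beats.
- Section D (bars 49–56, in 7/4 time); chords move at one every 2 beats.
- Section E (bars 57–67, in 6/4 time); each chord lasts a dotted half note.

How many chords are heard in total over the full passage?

A: 24 bars × 7 beats = 168 beats; 8 beats/chord → 21 chords.
B: 20 bars × 6 beats = 120 beats; 6 beats/chord → 20 chords.
C: 4 bars × 2 beats = 8 beats; 2 beats/chord → 4 chords.
D: 8 bars × 7 beats = 56 beats; 2 beats/chord → 28 chords.
E: 11 bars × 6 beats = 66 beats; 3 beats/chord → 22 chords.
Total: 21 + 20 + 4 + 28 + 22 = 95.

95 chords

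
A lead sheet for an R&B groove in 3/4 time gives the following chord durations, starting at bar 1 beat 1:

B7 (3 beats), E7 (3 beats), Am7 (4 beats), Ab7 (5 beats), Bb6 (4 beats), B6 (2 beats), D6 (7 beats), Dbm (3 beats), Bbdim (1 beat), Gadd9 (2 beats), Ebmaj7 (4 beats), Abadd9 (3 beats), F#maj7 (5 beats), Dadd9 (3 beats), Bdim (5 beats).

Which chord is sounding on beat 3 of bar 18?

Beat 3 of bar 18 is beat (18−1)×3 + 3 = 54 overall.
Running totals: B7 ends at 3, E7 ends at 6, Am7 ends at 10, Ab7 ends at 15, Bb6 ends at 19, B6 ends at 21, D6 ends at 28, Dbm ends at 31, Bbdim ends at 32, Gadd9 ends at 34, Ebmaj7 ends at 38, Abadd9 ends at 41, F#maj7 ends at 46, Dadd9 ends at 49, Bdim ends at 54.
Beat 54 falls within Bdim.

Bdim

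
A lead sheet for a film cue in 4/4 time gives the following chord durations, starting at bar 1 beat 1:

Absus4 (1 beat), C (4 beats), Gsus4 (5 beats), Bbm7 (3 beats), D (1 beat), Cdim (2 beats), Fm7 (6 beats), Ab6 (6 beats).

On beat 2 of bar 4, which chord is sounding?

Beat 2 of bar 4 is beat (4−1)×4 + 2 = 14 overall.
Running totals: Absus4 ends at 1, C ends at 5, Gsus4 ends at 10, Bbm7 ends at 13, D ends at 14.
Beat 14 falls within D.

D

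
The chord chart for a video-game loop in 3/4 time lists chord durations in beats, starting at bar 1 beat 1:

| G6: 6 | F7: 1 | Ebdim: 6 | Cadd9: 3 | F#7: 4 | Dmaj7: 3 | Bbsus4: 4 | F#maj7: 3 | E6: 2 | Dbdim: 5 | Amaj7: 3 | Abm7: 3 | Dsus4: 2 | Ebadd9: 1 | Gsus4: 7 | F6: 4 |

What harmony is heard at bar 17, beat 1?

Beat 1 of bar 17 is beat (17−1)×3 + 1 = 49 overall.
Running totals: G6 ends at 6, F7 ends at 7, Ebdim ends at 13, Cadd9 ends at 16, F#7 ends at 20, Dmaj7 ends at 23, Bbsus4 ends at 27, F#maj7 ends at 30, E6 ends at 32, Dbdim ends at 37, Amaj7 ends at 40, Abm7 ends at 43, Dsus4 ends at 45, Ebadd9 ends at 46, Gsus4 ends at 53.
Beat 49 falls within Gsus4.

Gsus4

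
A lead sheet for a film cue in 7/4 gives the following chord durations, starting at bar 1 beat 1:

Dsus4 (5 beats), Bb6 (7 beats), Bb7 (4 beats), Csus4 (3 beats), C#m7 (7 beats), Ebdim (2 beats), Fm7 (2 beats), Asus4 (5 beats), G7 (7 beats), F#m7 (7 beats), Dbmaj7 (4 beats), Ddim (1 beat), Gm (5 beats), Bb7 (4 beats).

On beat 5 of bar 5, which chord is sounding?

Beat 5 of bar 5 is beat (5−1)×7 + 5 = 33 overall.
Running totals: Dsus4 ends at 5, Bb6 ends at 12, Bb7 ends at 16, Csus4 ends at 19, C#m7 ends at 26, Ebdim ends at 28, Fm7 ends at 30, Asus4 ends at 35.
Beat 33 falls within Asus4.

Asus4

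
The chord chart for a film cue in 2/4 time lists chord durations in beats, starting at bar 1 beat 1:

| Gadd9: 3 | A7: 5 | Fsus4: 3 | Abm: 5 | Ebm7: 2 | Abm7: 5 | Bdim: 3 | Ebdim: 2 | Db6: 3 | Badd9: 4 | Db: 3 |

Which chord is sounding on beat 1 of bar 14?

Ebdim

Beat 1 of bar 14 is beat (14−1)×2 + 1 = 27 overall.
Running totals: Gadd9 ends at 3, A7 ends at 8, Fsus4 ends at 11, Abm ends at 16, Ebm7 ends at 18, Abm7 ends at 23, Bdim ends at 26, Ebdim ends at 28.
Beat 27 falls within Ebdim.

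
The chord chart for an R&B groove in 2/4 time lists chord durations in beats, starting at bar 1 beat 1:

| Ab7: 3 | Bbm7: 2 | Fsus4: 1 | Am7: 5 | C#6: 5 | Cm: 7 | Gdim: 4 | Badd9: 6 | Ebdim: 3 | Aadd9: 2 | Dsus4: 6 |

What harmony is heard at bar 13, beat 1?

Gdim

Beat 1 of bar 13 is beat (13−1)×2 + 1 = 25 overall.
Running totals: Ab7 ends at 3, Bbm7 ends at 5, Fsus4 ends at 6, Am7 ends at 11, C#6 ends at 16, Cm ends at 23, Gdim ends at 27.
Beat 25 falls within Gdim.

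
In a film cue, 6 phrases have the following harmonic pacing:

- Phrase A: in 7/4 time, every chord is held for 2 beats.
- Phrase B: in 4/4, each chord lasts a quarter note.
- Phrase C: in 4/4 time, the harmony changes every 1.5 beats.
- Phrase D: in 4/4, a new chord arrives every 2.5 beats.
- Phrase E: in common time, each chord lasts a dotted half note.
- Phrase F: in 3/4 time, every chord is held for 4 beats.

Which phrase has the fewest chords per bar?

A: each chord is 2 beats in 7/4, so 3.5 per bar.
B: each chord is 1 beat in 4/4, so 4 per bar.
C: each chord is 1.5 beats in 4/4, so 8/3 per bar.
D: each chord is 2.5 beats in 4/4, so 1.6 per bar.
E: each chord is 3 beats in 4/4, so 4/3 per bar.
F: each chord is 4 beats in 3/4, so 0.75 per bar.
Slowest is F at 0.75 chords/bar.

Phrase F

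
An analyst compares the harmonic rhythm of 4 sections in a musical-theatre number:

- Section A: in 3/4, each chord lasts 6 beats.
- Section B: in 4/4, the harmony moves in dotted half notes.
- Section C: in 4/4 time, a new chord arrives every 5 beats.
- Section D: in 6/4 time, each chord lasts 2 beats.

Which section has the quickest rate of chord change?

Section D

A: each chord is 6 beats in 3/4, so 0.5 per bar.
B: each chord is 3 beats in 4/4, so 4/3 per bar.
C: each chord is 5 beats in 4/4, so 0.8 per bar.
D: each chord is 2 beats in 6/4, so 3 per bar.
Fastest is D at 3 chords/bar.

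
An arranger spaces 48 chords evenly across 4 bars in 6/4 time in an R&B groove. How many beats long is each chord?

4 bars × 6 beats/bar = 24 beats total.
24 beats ÷ 48 chords = 0.5 beats per chord.
(That is an eighth note.)

0.5 beats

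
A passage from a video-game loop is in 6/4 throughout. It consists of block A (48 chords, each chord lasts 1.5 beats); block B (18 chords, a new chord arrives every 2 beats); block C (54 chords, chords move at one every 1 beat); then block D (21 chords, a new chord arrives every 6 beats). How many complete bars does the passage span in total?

A: 48 × 1.5 = 72 beats = 12 bars.
B: 18 × 2 = 36 beats = 6 bars.
C: 54 × 1 = 54 beats = 9 bars.
D: 21 × 6 = 126 beats = 21 bars.
Total: 12 + 6 + 9 + 21 = 48 bars.

48 bars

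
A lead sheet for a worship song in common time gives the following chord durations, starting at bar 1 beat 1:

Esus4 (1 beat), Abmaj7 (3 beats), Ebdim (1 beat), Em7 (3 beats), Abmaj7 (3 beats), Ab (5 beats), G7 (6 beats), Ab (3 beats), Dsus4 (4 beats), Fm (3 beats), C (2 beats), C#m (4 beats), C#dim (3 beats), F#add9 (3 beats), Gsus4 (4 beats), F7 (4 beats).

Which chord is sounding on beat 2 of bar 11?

Beat 2 of bar 11 is beat (11−1)×4 + 2 = 42 overall.
Running totals: Esus4 ends at 1, Abmaj7 ends at 4, Ebdim ends at 5, Em7 ends at 8, Abmaj7 ends at 11, Ab ends at 16, G7 ends at 22, Ab ends at 25, Dsus4 ends at 29, Fm ends at 32, C ends at 34, C#m ends at 38, C#dim ends at 41, F#add9 ends at 44.
Beat 42 falls within F#add9.

F#add9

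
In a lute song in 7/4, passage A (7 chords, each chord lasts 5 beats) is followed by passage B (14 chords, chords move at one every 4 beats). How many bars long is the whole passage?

13 bars

A: 7 × 5 = 35 beats = 5 bars.
B: 14 × 4 = 56 beats = 8 bars.
Total: 5 + 8 = 13 bars.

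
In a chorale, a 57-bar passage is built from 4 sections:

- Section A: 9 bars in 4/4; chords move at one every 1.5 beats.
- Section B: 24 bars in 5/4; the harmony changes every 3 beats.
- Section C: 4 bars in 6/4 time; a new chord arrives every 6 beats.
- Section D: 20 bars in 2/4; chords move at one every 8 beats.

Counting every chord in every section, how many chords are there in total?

73 chords

A: 9 bars × 4 beats = 36 beats; 1.5 beats/chord → 24 chords.
B: 24 bars × 5 beats = 120 beats; 3 beats/chord → 40 chords.
C: 4 bars × 6 beats = 24 beats; 6 beats/chord → 4 chords.
D: 20 bars × 2 beats = 40 beats; 8 beats/chord → 5 chords.
Total: 24 + 40 + 4 + 5 = 73.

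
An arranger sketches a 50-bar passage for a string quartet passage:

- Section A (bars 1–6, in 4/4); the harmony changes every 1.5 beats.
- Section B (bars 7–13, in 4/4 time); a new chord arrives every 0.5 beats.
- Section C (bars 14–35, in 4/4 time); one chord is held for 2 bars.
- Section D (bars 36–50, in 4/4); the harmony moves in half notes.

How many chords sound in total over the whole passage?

A: 6 bars × 4 beats = 24 beats; 1.5 beats/chord → 16 chords.
B: 7 bars × 4 beats = 28 beats; 0.5 beats/chord → 56 chords.
C: 22 bars × 4 beats = 88 beats; 8 beats/chord → 11 chords.
D: 15 bars × 4 beats = 60 beats; 2 beats/chord → 30 chords.
Total: 16 + 56 + 11 + 30 = 113.

113 chords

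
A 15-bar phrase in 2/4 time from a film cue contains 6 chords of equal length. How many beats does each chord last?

15 bars × 2 beats/bar = 30 beats total.
30 beats ÷ 6 chords = 5 beats per chord.

5 beats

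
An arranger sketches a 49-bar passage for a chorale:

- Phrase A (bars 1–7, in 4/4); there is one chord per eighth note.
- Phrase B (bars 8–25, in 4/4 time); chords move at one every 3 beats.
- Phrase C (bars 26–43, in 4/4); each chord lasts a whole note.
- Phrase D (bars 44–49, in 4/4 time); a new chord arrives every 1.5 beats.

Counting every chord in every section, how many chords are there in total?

A: 7 bars × 4 beats = 28 beats; 0.5 beats/chord → 56 chords.
B: 18 bars × 4 beats = 72 beats; 3 beats/chord → 24 chords.
C: 18 bars × 4 beats = 72 beats; 4 beats/chord → 18 chords.
D: 6 bars × 4 beats = 24 beats; 1.5 beats/chord → 16 chords.
Total: 56 + 24 + 18 + 16 = 114.

114 chords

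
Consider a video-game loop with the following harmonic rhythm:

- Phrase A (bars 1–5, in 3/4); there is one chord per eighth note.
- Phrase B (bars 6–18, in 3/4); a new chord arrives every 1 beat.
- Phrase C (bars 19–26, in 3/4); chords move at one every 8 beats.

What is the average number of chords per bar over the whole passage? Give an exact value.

36/13 chords per bar

A: 5 bars of 3 beats is 15 beats; at 0.5 beats each that's 30 chords.
B: 13 bars of 3 beats is 39 beats; at 1 beat each that's 39 chords.
C: 8 bars of 3 beats is 24 beats; at 8 beats each that's 3 chords.
Overall: 72 chords over 26 bars → 72/26 = 36/13 chords per bar.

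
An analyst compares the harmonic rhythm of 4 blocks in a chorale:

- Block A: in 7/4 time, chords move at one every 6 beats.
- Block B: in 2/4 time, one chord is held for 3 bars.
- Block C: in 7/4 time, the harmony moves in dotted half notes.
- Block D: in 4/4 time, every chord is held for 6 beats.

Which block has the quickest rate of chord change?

Block C

A: 7 beats/bar ÷ 6 beats/chord = 7/6 chords/bar.
B: 2 beats/bar ÷ 6 beats/chord = 1/3 chords/bar.
C: 7 beats/bar ÷ 3 beats/chord = 7/3 chords/bar.
D: 4 beats/bar ÷ 6 beats/chord = 2/3 chords/bar.
Fastest is C at 7/3 chords/bar.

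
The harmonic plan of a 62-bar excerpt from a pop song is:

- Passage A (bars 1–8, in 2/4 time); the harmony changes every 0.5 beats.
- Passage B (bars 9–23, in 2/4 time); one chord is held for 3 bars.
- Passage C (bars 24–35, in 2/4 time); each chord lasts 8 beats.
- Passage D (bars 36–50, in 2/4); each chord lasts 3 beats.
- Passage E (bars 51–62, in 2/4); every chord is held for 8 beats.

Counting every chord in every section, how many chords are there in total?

53 chords

A has 16 beats and chords last 0.5 each, so 32 chords.
B has 30 beats and chords last 6 each, so 5 chords.
C has 24 beats and chords last 8 each, so 3 chords.
D has 30 beats and chords last 3 each, so 10 chords.
E has 24 beats and chords last 8 each, so 3 chords.
Total: 32 + 5 + 3 + 10 + 3 = 53.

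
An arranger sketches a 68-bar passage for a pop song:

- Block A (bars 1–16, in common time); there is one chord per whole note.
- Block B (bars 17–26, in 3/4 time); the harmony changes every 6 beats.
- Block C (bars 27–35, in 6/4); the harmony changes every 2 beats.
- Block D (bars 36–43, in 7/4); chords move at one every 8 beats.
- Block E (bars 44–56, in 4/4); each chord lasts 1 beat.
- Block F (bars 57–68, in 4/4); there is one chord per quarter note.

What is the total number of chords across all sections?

155 chords

A: 16 bars × 4 beats = 64 beats; 4 beats/chord → 16 chords.
B: 10 bars × 3 beats = 30 beats; 6 beats/chord → 5 chords.
C: 9 bars × 6 beats = 54 beats; 2 beats/chord → 27 chords.
D: 8 bars × 7 beats = 56 beats; 8 beats/chord → 7 chords.
E: 13 bars × 4 beats = 52 beats; 1 beat/chord → 52 chords.
F: 12 bars × 4 beats = 48 beats; 1 beat/chord → 48 chords.
Total: 16 + 5 + 27 + 7 + 52 + 48 = 155.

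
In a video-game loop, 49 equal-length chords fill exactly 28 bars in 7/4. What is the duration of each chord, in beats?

4 beats

28 bars × 7 beats/bar = 196 beats total.
196 beats ÷ 49 chords = 4 beats per chord.
(That is a whole note.)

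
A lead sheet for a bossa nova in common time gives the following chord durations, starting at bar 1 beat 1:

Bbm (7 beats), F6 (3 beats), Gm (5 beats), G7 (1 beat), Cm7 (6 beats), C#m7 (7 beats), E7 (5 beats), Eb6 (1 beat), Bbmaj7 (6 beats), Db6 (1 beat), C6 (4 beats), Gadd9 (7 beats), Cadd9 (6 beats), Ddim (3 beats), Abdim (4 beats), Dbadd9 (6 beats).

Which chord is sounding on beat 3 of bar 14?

Cadd9

Beat 3 of bar 14 is beat (14−1)×4 + 3 = 55 overall.
Running totals: Bbm ends at 7, F6 ends at 10, Gm ends at 15, G7 ends at 16, Cm7 ends at 22, C#m7 ends at 29, E7 ends at 34, Eb6 ends at 35, Bbmaj7 ends at 41, Db6 ends at 42, C6 ends at 46, Gadd9 ends at 53, Cadd9 ends at 59.
Beat 55 falls within Cadd9.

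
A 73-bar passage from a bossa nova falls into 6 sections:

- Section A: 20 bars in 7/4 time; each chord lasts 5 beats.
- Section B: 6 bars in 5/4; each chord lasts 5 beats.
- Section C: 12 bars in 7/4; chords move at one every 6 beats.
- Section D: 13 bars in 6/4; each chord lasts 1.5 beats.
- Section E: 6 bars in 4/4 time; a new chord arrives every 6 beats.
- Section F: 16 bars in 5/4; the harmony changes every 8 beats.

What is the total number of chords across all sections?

A has 140 beats and chords last 5 each, so 28 chords.
B has 30 beats and chords last 5 each, so 6 chords.
C has 84 beats and chords last 6 each, so 14 chords.
D has 78 beats and chords last 1.5 each, so 52 chords.
E has 24 beats and chords last 6 each, so 4 chords.
F has 80 beats and chords last 8 each, so 10 chords.
Total: 28 + 6 + 14 + 52 + 4 + 10 = 114.

114 chords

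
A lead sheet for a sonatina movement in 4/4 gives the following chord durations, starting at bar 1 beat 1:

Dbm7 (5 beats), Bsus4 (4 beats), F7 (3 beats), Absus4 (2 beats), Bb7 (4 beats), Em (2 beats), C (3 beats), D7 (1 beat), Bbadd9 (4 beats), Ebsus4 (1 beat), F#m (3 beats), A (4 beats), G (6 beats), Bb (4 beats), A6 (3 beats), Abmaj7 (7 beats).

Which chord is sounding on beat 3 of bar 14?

Abmaj7

Beat 3 of bar 14 is beat (14−1)×4 + 3 = 55 overall.
Running totals: Dbm7 ends at 5, Bsus4 ends at 9, F7 ends at 12, Absus4 ends at 14, Bb7 ends at 18, Em ends at 20, C ends at 23, D7 ends at 24, Bbadd9 ends at 28, Ebsus4 ends at 29, F#m ends at 32, A ends at 36, G ends at 42, Bb ends at 46, A6 ends at 49, Abmaj7 ends at 56.
Beat 55 falls within Abmaj7.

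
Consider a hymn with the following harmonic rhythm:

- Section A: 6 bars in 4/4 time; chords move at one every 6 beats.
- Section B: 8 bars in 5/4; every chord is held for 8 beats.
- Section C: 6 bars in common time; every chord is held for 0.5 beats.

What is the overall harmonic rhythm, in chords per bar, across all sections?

2.85 chords per bar

A: 6 bars of 4 beats is 24 beats; at 6 beats each that's 4 chords.
B: 8 bars of 5 beats is 40 beats; at 8 beats each that's 5 chords.
C: 6 bars of 4 beats is 24 beats; at 0.5 beats each that's 48 chords.
Overall: 57 chords over 20 bars → 57/20 = 2.85 chords per bar.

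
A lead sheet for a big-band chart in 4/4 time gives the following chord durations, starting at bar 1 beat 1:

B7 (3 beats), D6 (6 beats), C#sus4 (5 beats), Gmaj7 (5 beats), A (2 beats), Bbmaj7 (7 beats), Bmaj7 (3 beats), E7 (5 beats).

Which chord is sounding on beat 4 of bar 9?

Beat 4 of bar 9 is beat (9−1)×4 + 4 = 36 overall.
Running totals: B7 ends at 3, D6 ends at 9, C#sus4 ends at 14, Gmaj7 ends at 19, A ends at 21, Bbmaj7 ends at 28, Bmaj7 ends at 31, E7 ends at 36.
Beat 36 falls within E7.

E7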